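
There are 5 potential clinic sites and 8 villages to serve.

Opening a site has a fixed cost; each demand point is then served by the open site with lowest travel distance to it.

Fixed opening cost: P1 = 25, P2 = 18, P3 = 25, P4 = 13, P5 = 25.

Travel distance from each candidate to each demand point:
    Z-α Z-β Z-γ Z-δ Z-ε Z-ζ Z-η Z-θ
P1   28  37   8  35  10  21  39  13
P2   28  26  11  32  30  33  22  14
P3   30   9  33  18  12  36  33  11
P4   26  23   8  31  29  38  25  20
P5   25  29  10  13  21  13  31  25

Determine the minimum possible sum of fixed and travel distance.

174

Open {P3, P5}: assign each demand point to its cheapest open site.
  Z-α→P5 25, Z-β→P3 9, Z-γ→P5 10, Z-δ→P5 13, Z-ε→P3 12, Z-ζ→P5 13, Z-η→P5 31, Z-θ→P3 11
  travel distance 124, fixed 50 → total 174.
Compare {P3, P4, P5}: travel distance 116 + fixed 63 = 179.
Compare {P3, P4}: travel distance 145 + fixed 38 = 183.
Compare {P2, P3, P5}: travel distance 115 + fixed 68 = 183.
All other subsets cost ≥ 179. Minimum total cost: 174.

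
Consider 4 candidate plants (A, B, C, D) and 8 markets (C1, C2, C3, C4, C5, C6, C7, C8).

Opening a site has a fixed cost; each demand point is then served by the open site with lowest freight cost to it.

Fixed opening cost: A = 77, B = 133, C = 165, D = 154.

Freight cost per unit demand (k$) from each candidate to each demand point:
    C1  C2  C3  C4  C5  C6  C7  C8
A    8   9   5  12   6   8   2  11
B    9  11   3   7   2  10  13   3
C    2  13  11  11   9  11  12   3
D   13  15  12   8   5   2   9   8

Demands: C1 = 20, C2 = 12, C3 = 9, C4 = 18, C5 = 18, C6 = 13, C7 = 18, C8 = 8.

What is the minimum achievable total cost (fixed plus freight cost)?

Open {A, B}: assign each demand point to its cheapest open site.
  C1→A 20×8=160, C2→A 12×9=108, C3→B 9×3=27, C4→B 18×7=126, C5→B 18×2=36, C6→A 13×8=104, C7→A 18×2=36, C8→B 8×3=24
  freight cost 621, fixed 210 → total 831.
Compare {A, B, C}: freight cost 501 + fixed 375 = 876.
Compare {A, D}: freight cost 673 + fixed 231 = 904.
Compare {A, C}: freight cost 663 + fixed 242 = 905.
All other subsets cost ≥ 876. Minimum total cost: 831.

831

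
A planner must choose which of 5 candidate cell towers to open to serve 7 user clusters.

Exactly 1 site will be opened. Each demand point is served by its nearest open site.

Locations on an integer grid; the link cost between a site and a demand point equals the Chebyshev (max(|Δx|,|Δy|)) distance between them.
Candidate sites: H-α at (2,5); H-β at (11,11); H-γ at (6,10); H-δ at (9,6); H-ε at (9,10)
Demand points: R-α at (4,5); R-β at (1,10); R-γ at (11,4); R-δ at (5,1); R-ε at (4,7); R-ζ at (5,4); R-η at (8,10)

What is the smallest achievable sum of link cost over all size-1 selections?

Open {H-α}.
  R-α→H-α 2, R-β→H-α 5, R-γ→H-α 9, R-δ→H-α 4, R-ε→H-α 2, R-ζ→H-α 3, R-η→H-α 6  ⇒ total 31.
Compare {H-δ}: total 33.
Compare {H-γ}: total 36.
No size-1 selection does better; minimum is 31.

31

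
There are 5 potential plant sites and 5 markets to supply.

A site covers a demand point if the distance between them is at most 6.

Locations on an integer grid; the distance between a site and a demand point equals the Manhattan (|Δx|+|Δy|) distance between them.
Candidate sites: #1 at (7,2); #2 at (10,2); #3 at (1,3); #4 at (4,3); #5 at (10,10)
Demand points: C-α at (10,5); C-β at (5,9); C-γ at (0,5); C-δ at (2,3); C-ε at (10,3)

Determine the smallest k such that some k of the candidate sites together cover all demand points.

2

Coverage sets (demand points within 6 of each site):
  #1: {C-α, C-δ, C-ε}
  #2: {C-α, C-ε}
  #3: {C-γ, C-δ}
  #4: {C-γ, C-δ, C-ε}
  #5: {C-α, C-β}
No single site covers all 5 demand points.
But {#4, #5} covers everything, so the minimum is 2.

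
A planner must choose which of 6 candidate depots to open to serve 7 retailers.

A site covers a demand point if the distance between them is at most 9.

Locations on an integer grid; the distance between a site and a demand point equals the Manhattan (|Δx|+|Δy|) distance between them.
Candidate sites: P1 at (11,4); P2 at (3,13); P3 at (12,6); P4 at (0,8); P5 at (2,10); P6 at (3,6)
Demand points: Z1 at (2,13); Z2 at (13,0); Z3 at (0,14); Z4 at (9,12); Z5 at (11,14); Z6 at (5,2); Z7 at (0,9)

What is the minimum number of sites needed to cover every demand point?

Coverage sets (demand points within 9 of each site):
  P1: {Z2, Z6}
  P2: {Z1, Z3, Z4, Z5, Z7}
  P3: {Z2, Z4, Z5}
  P4: {Z1, Z3, Z7}
  P5: {Z1, Z3, Z4, Z7}
  P6: {Z1, Z6, Z7}
No single site covers all 7 demand points.
But {P1, P2} covers everything, so the minimum is 2.

2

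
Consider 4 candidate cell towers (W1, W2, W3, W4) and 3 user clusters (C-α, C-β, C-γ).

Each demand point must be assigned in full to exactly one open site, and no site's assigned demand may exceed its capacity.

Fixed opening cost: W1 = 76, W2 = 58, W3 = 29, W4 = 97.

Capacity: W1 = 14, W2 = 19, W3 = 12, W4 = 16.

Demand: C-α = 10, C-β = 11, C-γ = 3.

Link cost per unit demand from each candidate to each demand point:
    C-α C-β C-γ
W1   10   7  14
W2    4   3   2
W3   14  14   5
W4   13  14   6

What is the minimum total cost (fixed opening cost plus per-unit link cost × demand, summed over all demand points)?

Open {W1, W2}; cheapest assignment that respects the capacities:
  W1 (cap 14, load 11): C-β — cost 11×7 = 77
  W2 (cap 19, load 13): C-α, C-γ — cost 10×4 + 3×2 = 46
  Shipping 123, fixed 134 → total 257.
  Any other capacity-feasible assignment to {W1, W2} ships for at least 123.
Compare {W2, W3}: its best feasible assignment gives total 266.
Compare {W1, W2, W3}: its best feasible assignment gives total 286.
Every other set of open sites that can feasibly serve all demand totals ≥ 266 even under its best assignment. Minimum: 257.

257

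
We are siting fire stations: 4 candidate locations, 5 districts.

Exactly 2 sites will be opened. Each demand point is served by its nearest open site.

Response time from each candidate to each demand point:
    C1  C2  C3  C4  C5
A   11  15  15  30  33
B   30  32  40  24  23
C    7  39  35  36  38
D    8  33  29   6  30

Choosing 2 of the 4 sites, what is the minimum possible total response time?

Open {A, D}.
  C1→D 8, C2→A 15, C3→A 15, C4→D 6, C5→D 30  ⇒ total 74.
Compare {A, B}: total 88.
Compare {B, D}: total 98.
No size-2 selection does better; minimum is 74.

74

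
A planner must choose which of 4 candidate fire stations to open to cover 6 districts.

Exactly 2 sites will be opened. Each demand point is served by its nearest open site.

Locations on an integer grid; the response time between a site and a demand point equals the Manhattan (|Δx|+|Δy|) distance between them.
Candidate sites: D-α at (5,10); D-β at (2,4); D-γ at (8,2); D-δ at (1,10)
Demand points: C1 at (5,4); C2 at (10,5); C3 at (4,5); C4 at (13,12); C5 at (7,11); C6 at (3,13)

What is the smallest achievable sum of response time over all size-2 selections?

Open {D-α, D-β}.
  C1→D-β 3, C2→D-β 9, C3→D-β 3, C4→D-α 10, C5→D-α 3, C6→D-α 5  ⇒ total 33.
Compare {D-α, D-γ}: total 34.
Compare {D-α, D-δ}: total 40.
No size-2 selection does better; minimum is 33.

33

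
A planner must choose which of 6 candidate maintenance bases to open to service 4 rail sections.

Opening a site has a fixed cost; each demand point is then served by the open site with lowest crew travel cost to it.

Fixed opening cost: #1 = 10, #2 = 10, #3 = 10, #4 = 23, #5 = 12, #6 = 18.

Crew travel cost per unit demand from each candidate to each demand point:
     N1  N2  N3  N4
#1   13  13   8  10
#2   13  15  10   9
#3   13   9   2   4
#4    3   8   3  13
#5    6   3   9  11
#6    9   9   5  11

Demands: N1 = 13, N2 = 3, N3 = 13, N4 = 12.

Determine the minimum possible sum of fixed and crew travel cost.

Open {#3, #4, #5}: assign each demand point to its cheapest open site.
  N1→#4 13×3=39, N2→#5 3×3=9, N3→#3 13×2=26, N4→#3 12×4=48
  crew travel cost 122, fixed 45 → total 167.
Compare {#3, #4}: crew travel cost 137 + fixed 33 = 170.
Compare {#1, #3, #4, #5}: crew travel cost 122 + fixed 55 = 177.
Compare {#2, #3, #4, #5}: crew travel cost 122 + fixed 55 = 177.
All other subsets cost ≥ 170. Minimum total cost: 167.

167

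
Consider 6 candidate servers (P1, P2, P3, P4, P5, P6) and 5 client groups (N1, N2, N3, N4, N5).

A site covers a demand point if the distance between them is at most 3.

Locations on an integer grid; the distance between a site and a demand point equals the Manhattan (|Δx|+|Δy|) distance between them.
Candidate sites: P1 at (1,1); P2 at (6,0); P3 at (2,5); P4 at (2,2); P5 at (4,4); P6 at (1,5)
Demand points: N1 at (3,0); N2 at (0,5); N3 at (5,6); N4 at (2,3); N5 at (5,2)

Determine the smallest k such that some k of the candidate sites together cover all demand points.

3

Coverage sets (demand points within 3 of each site):
  P1: {N1, N4}
  P2: {N1, N5}
  P3: {N2, N4}
  P4: {N1, N4, N5}
  P5: {N3, N4, N5}
  P6: {N2, N4}
No 2 sites suffice: every size-2 union leaves at least one demand point uncovered.
But {P1, P3, P5} covers everything, so the minimum is 3.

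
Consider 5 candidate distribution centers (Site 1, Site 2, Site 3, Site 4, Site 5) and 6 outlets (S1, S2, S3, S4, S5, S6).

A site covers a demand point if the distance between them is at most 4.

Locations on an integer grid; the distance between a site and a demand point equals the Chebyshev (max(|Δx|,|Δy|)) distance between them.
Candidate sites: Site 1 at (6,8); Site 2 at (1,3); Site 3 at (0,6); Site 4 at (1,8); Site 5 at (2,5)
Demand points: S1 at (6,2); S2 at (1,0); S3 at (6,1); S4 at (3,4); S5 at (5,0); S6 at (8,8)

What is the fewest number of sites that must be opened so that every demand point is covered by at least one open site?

Coverage sets (demand points within 4 of each site):
  Site 1: {S4, S6}
  Site 2: {S2, S4, S5}
  Site 3: {S4}
  Site 4: {S4}
  Site 5: {S1, S3, S4}
No 2 sites suffice: every size-2 union leaves at least one demand point uncovered.
But {Site 1, Site 2, Site 5} covers everything, so the minimum is 3.

3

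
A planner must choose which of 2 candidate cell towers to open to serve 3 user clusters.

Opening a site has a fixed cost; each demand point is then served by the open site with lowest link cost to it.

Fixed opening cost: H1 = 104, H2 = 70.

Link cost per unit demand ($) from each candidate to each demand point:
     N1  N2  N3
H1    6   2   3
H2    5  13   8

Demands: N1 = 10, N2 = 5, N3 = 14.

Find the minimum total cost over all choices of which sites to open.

216

Open {H1}: assign each demand point to its cheapest open site.
  N1→H1 10×6=60, N2→H1 5×2=10, N3→H1 14×3=42
  link cost 112, fixed 104 → total 216.
Compare {H1, H2}: link cost 102 + fixed 174 = 276.
Compare {H2}: link cost 227 + fixed 70 = 297.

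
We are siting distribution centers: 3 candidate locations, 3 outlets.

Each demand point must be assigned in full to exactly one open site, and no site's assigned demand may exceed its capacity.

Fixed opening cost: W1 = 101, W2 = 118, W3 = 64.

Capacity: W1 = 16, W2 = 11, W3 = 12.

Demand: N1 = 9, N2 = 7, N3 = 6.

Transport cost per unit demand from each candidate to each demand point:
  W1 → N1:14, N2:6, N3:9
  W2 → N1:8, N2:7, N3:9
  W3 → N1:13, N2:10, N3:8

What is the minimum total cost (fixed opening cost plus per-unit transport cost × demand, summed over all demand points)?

Open {W1, W3}; cheapest assignment that respects the capacities:
  W1 (cap 16, load 13): N2, N3 — cost 7×6 + 6×9 = 96
  W3 (cap 12, load 9): N1 — cost 9×13 = 117
  Shipping 213, fixed 165 → total 378.
  Any other capacity-feasible assignment to {W1, W3} ships for at least 213.
Compare {W1, W2}: its best feasible assignment gives total 387.
Compare {W1, W2, W3}: its best feasible assignment gives total 445.
Every other set of open sites that can feasibly serve all demand totals ≥ 387 even under its best assignment. Minimum: 378.

378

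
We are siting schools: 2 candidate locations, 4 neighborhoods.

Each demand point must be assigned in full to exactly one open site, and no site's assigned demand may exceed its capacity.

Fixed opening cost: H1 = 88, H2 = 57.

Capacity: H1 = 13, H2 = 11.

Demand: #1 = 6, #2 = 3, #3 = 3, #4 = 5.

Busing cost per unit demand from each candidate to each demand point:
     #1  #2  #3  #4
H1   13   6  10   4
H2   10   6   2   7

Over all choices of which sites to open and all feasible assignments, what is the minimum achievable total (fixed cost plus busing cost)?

Open {H1, H2}; cheapest assignment that respects the capacities:
  H1 (cap 13, load 8): #2, #4 — cost 3×6 + 5×4 = 38
  H2 (cap 11, load 9): #1, #3 — cost 6×10 + 3×2 = 66
  Shipping 104, fixed 145 → total 249.
  Any other capacity-feasible assignment to {H1, H2} ships for at least 104.
Total demand is 17 and no other set of sites has combined capacity ≥ 17, so {H1, H2} is the only feasible choice of open sites. Minimum: 249.

249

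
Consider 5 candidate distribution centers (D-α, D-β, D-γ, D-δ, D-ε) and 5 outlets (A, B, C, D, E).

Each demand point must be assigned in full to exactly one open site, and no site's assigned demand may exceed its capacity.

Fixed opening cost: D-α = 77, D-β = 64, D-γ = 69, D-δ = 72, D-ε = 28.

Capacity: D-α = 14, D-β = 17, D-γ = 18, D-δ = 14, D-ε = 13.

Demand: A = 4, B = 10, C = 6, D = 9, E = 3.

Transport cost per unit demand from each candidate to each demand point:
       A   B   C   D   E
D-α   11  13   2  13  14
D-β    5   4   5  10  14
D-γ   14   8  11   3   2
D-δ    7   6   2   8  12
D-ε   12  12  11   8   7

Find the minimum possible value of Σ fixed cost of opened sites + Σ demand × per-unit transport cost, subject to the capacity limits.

Open {D-β, D-γ}; cheapest assignment that respects the capacities:
  D-β (cap 17, load 16): B, C — cost 10×4 + 6×5 = 70
  D-γ (cap 18, load 16): A, D, E — cost 4×14 + 9×3 + 3×2 = 89
  Shipping 159, fixed 133 → total 292.
  Any other capacity-feasible assignment to {D-β, D-γ} ships for at least 159.
Compare {D-β, D-γ, D-δ}: its best feasible assignment gives total 310.
Compare {D-β, D-γ, D-ε}: its best feasible assignment gives total 312.
Every other set of open sites that can feasibly serve all demand totals ≥ 310 even under its best assignment. Minimum: 292.

292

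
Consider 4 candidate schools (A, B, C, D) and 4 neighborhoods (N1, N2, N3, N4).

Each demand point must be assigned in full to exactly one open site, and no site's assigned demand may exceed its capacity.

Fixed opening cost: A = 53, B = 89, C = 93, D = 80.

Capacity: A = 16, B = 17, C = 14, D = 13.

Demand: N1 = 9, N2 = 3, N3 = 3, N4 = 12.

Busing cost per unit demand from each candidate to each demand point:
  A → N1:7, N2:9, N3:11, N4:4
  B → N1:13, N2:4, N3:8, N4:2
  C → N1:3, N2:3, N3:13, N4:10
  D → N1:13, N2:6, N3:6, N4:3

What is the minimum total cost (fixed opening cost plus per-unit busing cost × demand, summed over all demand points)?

Open {A, C}; cheapest assignment that respects the capacities:
  A (cap 16, load 15): N3, N4 — cost 3×11 + 12×4 = 81
  C (cap 14, load 12): N1, N2 — cost 9×3 + 3×3 = 36
  Shipping 117, fixed 146 → total 263.
  Any other capacity-feasible assignment to {A, C} ships for at least 117.
Compare {B, C}: its best feasible assignment gives total 266.
Compare {A, B}: its best feasible assignment gives total 274.
Every other set of open sites that can feasibly serve all demand totals ≥ 266 even under its best assignment. Minimum: 263.

263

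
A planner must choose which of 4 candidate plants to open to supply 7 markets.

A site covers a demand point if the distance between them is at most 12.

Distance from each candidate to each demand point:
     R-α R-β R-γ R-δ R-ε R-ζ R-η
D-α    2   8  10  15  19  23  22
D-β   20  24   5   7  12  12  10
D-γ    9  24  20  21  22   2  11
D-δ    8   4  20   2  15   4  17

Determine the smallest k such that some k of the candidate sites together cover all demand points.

2

Coverage sets (demand points within 12 of each site):
  D-α: {R-α, R-β, R-γ}
  D-β: {R-γ, R-δ, R-ε, R-ζ, R-η}
  D-γ: {R-α, R-ζ, R-η}
  D-δ: {R-α, R-β, R-δ, R-ζ}
No single site covers all 7 demand points.
But {D-α, D-β} covers everything, so the minimum is 2.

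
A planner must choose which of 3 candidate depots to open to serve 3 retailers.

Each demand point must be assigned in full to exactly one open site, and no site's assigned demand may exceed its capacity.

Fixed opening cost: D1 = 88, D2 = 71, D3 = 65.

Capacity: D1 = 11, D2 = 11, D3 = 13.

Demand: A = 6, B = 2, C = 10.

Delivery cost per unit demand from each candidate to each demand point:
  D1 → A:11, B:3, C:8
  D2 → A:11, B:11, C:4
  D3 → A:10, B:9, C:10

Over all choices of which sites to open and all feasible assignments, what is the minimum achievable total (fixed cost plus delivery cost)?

254

Open {D2, D3}; cheapest assignment that respects the capacities:
  D2 (cap 11, load 10): C — cost 10×4 = 40
  D3 (cap 13, load 8): A, B — cost 6×10 + 2×9 = 78
  Shipping 118, fixed 136 → total 254.
  Any other capacity-feasible assignment to {D2, D3} ships for at least 118.
Compare {D1, D2}: its best feasible assignment gives total 271.
Compare {D1, D3}: its best feasible assignment gives total 311.
Every other set of open sites that can feasibly serve all demand totals ≥ 271 even under its best assignment. Minimum: 254.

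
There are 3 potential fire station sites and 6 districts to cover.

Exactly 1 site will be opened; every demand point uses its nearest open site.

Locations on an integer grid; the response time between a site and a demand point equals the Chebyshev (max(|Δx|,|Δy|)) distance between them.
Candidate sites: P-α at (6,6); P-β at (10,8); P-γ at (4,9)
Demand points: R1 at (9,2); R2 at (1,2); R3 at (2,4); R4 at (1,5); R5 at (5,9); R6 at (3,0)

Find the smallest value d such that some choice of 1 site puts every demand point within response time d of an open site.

Open {P-α}.
  Farthest demand point is R6 at response time 6 (to P-α); all others are ≤ 6.
With {P-β} the worst case is 9.
With {P-γ} the worst case is 9.
No size-1 selection achieves below 6.

6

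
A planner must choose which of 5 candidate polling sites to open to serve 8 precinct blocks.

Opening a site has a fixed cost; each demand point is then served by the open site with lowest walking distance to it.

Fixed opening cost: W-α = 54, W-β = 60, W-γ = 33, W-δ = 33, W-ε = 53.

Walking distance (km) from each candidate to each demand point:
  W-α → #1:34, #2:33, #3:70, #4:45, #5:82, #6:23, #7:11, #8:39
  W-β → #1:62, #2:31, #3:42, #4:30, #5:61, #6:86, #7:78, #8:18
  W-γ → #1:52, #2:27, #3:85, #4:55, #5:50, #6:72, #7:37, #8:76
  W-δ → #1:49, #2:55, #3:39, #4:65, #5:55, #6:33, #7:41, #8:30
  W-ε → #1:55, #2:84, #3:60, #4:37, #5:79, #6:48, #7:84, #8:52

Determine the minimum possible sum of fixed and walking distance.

Open {W-α, W-δ}: assign each demand point to its cheapest open site.
  #1→W-α 34, #2→W-α 33, #3→W-δ 39, #4→W-α 45, #5→W-δ 55, #6→W-α 23, #7→W-α 11, #8→W-δ 30
  walking distance 270, fixed 87 → total 357.
Compare {W-α, W-β}: walking distance 250 + fixed 114 = 364.
Compare {W-α, W-γ, W-δ}: walking distance 259 + fixed 120 = 379.
Compare {W-α, W-β, W-γ}: walking distance 235 + fixed 147 = 382.
All other subsets cost ≥ 364. Minimum total cost: 357.

357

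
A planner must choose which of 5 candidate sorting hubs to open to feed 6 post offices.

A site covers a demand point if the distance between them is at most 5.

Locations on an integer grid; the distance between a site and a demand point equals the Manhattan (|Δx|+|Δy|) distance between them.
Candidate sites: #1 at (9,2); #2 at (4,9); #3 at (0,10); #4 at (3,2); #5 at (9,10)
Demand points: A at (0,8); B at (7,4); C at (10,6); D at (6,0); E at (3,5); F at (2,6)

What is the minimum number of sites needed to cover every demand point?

Coverage sets (demand points within 5 of each site):
  #1: {B, C, D}
  #2: {A, E, F}
  #3: {A}
  #4: {D, E, F}
  #5: {C}
No single site covers all 6 demand points.
But {#1, #2} covers everything, so the minimum is 2.

2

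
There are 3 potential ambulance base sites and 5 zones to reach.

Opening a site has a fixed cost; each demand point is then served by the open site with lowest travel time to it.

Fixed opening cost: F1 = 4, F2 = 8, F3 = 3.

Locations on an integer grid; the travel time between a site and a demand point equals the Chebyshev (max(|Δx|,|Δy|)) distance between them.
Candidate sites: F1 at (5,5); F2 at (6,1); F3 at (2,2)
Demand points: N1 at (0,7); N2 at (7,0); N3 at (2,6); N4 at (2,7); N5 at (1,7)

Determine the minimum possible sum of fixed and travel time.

Open {F1}: assign each demand point to its cheapest open site.
  N1→F1 5, N2→F1 5, N3→F1 3, N4→F1 3, N5→F1 4
  travel time 20, fixed 4 → total 24.
Compare {F3}: travel time 24 + fixed 3 = 27.
Compare {F1, F3}: travel time 20 + fixed 7 = 27.
Compare {F1, F2}: travel time 16 + fixed 12 = 28.
All other subsets cost ≥ 27. Minimum total cost: 24.

24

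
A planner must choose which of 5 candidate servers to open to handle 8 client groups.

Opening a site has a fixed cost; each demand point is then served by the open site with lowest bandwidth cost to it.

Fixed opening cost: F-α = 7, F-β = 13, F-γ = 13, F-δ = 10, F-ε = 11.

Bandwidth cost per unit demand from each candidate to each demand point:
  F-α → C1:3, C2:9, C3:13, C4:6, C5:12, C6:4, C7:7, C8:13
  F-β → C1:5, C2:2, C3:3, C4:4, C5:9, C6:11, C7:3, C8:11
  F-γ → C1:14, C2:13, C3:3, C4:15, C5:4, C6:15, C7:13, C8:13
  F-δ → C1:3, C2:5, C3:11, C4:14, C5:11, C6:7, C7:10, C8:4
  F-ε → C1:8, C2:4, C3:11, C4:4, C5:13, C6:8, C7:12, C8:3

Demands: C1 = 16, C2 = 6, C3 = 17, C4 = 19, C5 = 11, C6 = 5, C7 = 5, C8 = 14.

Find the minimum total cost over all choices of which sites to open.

352

Open {F-α, F-β, F-γ, F-ε}: assign each demand point to its cheapest open site.
  C1→F-α 16×3=48, C2→F-β 6×2=12, C3→F-β 17×3=51, C4→F-β 19×4=76, C5→F-γ 11×4=44, C6→F-α 5×4=20, C7→F-β 5×3=15, C8→F-ε 14×3=42
  bandwidth cost 308, fixed 44 → total 352.
Compare {F-α, F-β, F-γ, F-δ, F-ε}: bandwidth cost 308 + fixed 54 = 362.
Compare {F-α, F-β, F-γ, F-δ}: bandwidth cost 322 + fixed 43 = 365.
Compare {F-β, F-γ, F-δ, F-ε}: bandwidth cost 323 + fixed 47 = 370.
All other subsets cost ≥ 362. Minimum total cost: 352.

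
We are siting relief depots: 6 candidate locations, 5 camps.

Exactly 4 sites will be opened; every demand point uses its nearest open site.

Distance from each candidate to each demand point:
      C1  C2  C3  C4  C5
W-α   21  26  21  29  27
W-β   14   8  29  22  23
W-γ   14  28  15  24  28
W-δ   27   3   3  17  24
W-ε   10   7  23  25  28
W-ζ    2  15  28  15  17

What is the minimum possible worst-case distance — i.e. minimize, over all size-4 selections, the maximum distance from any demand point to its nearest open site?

Open {W-α, W-β, W-γ, W-ζ}.
  Farthest demand point is C5 at distance 17 (to W-ζ); all others are ≤ 17.
With {W-α, W-β, W-δ, W-ζ} the worst case is 17.
With {W-α, W-γ, W-δ, W-ζ} the worst case is 17.
No size-4 selection achieves below 17.

17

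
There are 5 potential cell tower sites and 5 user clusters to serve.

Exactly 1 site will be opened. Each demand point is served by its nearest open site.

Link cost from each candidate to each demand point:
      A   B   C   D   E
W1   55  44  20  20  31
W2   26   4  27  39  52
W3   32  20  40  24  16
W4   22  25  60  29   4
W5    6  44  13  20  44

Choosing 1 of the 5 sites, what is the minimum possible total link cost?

Open {W5}.
  A→W5 6, B→W5 44, C→W5 13, D→W5 20, E→W5 44  ⇒ total 127.
Compare {W3}: total 132.
Compare {W4}: total 140.
No size-1 selection does better; minimum is 127.

127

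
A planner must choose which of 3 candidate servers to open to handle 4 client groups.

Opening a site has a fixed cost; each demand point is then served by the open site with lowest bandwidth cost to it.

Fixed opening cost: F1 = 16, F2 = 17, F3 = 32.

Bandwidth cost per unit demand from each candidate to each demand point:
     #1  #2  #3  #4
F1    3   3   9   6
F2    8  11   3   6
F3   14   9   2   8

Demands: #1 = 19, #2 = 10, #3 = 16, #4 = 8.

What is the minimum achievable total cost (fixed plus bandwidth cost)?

215

Open {F1, F3}: assign each demand point to its cheapest open site.
  #1→F1 19×3=57, #2→F1 10×3=30, #3→F3 16×2=32, #4→F1 8×6=48
  bandwidth cost 167, fixed 48 → total 215.
Compare {F1, F2}: bandwidth cost 183 + fixed 33 = 216.
Compare {F1, F2, F3}: bandwidth cost 167 + fixed 65 = 232.
Compare {F1}: bandwidth cost 279 + fixed 16 = 295.
All other subsets cost ≥ 216. Minimum total cost: 215.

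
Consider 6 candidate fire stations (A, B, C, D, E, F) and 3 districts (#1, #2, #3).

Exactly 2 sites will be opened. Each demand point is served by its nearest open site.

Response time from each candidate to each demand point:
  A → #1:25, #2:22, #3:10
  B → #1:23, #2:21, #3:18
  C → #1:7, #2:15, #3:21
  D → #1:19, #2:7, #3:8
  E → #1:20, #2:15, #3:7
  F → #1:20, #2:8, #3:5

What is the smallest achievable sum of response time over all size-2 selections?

20

Open {C, F}.
  #1→C 7, #2→F 8, #3→F 5  ⇒ total 20.
Compare {C, D}: total 22.
Compare {C, E}: total 29.
No size-2 selection does better; minimum is 20.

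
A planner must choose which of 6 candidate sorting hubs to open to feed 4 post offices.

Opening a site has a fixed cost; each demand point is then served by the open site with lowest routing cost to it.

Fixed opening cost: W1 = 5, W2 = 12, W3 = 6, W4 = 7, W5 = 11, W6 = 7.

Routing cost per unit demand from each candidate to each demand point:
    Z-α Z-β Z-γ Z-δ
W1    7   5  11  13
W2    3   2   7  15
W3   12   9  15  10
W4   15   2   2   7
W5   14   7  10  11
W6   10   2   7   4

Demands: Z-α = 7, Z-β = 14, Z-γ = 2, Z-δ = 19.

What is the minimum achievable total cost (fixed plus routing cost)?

Open {W2, W4, W6}: assign each demand point to its cheapest open site.
  Z-α→W2 7×3=21, Z-β→W2 14×2=28, Z-γ→W4 2×2=4, Z-δ→W6 19×4=76
  routing cost 129, fixed 26 → total 155.
Compare {W2, W6}: routing cost 139 + fixed 19 = 158.
Compare {W1, W2, W4, W6}: routing cost 129 + fixed 31 = 160.
Compare {W2, W3, W4, W6}: routing cost 129 + fixed 32 = 161.
All other subsets cost ≥ 158. Minimum total cost: 155.

155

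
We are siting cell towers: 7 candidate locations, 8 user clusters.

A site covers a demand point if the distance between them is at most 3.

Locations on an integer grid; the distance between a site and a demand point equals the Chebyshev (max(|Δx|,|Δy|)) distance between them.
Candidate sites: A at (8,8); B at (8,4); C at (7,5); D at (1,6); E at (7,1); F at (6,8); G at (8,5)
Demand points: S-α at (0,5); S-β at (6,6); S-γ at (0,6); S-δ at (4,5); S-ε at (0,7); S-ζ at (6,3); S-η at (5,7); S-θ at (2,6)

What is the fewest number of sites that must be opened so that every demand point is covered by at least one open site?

Coverage sets (demand points within 3 of each site):
  A: {S-β, S-η}
  B: {S-β, S-ζ, S-η}
  C: {S-β, S-δ, S-ζ, S-η}
  D: {S-α, S-γ, S-δ, S-ε, S-θ}
  E: {S-ζ}
  F: {S-β, S-δ, S-η}
  G: {S-β, S-ζ, S-η}
No single site covers all 8 demand points.
But {B, D} covers everything, so the minimum is 2.

2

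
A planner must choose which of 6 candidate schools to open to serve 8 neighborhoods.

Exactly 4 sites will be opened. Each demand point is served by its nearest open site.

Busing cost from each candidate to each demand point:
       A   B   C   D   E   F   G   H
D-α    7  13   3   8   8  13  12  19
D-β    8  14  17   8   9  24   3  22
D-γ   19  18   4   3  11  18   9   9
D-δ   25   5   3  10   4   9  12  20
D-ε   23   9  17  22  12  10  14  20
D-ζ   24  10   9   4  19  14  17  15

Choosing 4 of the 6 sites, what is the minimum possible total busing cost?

Open {D-α, D-β, D-γ, D-δ}.
  A→D-α 7, B→D-δ 5, C→D-α 3, D→D-γ 3, E→D-δ 4, F→D-δ 9, G→D-β 3, H→D-γ 9  ⇒ total 43.
Compare {D-β, D-γ, D-δ, D-ε}: total 44.
Compare {D-β, D-γ, D-δ, D-ζ}: total 44.
No size-4 selection does better; minimum is 43.

43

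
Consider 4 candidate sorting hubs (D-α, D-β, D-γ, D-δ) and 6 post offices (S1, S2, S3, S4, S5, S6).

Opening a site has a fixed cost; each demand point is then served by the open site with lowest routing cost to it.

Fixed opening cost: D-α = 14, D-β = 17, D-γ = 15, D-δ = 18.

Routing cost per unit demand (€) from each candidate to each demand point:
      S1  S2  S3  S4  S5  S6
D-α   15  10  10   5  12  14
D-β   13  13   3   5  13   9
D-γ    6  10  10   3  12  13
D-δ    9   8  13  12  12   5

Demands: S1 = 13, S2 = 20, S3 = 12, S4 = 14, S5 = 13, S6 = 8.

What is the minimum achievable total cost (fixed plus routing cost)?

Open {D-β, D-γ, D-δ}: assign each demand point to its cheapest open site.
  S1→D-γ 13×6=78, S2→D-δ 20×8=160, S3→D-β 12×3=36, S4→D-γ 14×3=42, S5→D-γ 13×12=156, S6→D-δ 8×5=40
  routing cost 512, fixed 50 → total 562.
Compare {D-α, D-β, D-γ, D-δ}: routing cost 512 + fixed 64 = 576.
Compare {D-β, D-δ}: routing cost 579 + fixed 35 = 614.
Compare {D-β, D-γ}: routing cost 584 + fixed 32 = 616.
All other subsets cost ≥ 576. Minimum total cost: 562.

562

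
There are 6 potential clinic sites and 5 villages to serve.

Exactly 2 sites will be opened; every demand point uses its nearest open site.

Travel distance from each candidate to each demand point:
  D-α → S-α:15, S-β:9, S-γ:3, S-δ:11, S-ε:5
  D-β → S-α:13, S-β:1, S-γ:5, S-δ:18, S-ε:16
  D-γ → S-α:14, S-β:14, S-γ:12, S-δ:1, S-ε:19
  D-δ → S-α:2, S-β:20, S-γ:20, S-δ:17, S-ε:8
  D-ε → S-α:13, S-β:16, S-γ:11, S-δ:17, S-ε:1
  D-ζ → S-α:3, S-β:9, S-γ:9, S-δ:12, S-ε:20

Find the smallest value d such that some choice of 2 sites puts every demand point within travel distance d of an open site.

Open {D-α, D-δ}.
  Farthest demand point is S-δ at travel distance 11 (to D-α); all others are ≤ 11.
With {D-α, D-ζ} the worst case is 11.
With {D-δ, D-ζ} the worst case is 12.
No size-2 selection achieves below 11.

11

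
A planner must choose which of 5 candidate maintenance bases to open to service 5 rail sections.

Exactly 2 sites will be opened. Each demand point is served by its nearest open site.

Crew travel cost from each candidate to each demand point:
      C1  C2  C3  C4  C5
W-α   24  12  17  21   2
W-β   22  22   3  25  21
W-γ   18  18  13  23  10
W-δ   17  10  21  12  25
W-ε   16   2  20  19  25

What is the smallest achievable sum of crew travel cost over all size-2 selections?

Open {W-α, W-ε}.
  C1→W-ε 16, C2→W-ε 2, C3→W-α 17, C4→W-ε 19, C5→W-α 2  ⇒ total 56.
Compare {W-α, W-δ}: total 58.
Compare {W-α, W-β}: total 60.
No size-2 selection does better; minimum is 56.

56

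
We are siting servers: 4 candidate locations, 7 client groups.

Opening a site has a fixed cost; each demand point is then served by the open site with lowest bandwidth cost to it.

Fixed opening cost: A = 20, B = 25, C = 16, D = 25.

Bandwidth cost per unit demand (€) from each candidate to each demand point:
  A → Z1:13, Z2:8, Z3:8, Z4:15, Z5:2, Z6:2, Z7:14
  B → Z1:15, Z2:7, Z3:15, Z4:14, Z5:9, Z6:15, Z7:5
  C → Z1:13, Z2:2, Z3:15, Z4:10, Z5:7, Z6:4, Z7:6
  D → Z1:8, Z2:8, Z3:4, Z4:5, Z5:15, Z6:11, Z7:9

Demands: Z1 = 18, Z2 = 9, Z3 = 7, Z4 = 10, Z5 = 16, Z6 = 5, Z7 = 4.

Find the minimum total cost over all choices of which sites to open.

Open {A, C, D}: assign each demand point to its cheapest open site.
  Z1→D 18×8=144, Z2→C 9×2=18, Z3→D 7×4=28, Z4→D 10×5=50, Z5→A 16×2=32, Z6→A 5×2=10, Z7→C 4×6=24
  bandwidth cost 306, fixed 61 → total 367.
Compare {A, B, C, D}: bandwidth cost 302 + fixed 86 = 388.
Compare {A, D}: bandwidth cost 372 + fixed 45 = 417.
Compare {A, B, D}: bandwidth cost 347 + fixed 70 = 417.
All other subsets cost ≥ 388. Minimum total cost: 367.

367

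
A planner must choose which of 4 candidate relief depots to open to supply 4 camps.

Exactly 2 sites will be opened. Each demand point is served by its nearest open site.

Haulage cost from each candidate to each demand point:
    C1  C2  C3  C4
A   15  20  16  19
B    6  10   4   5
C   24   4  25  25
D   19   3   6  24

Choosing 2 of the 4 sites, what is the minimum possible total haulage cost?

Open {B, D}.
  C1→B 6, C2→D 3, C3→B 4, C4→B 5  ⇒ total 18.
Compare {B, C}: total 19.
Compare {A, B}: total 25.
No size-2 selection does better; minimum is 18.

18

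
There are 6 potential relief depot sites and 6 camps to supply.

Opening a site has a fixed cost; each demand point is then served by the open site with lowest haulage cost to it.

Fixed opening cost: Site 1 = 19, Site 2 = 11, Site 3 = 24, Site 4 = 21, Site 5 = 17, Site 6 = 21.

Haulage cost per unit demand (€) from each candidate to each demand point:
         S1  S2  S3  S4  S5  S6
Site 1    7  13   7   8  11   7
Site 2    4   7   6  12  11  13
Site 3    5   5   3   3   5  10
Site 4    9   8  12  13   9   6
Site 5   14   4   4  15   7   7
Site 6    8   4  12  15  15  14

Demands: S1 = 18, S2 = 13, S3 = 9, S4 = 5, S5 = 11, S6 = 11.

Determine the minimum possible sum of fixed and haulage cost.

Open {Site 2, Site 3, Site 5}: assign each demand point to its cheapest open site.
  S1→Site 2 18×4=72, S2→Site 5 13×4=52, S3→Site 3 9×3=27, S4→Site 3 5×3=15, S5→Site 3 11×5=55, S6→Site 5 11×7=77
  haulage cost 298, fixed 52 → total 350.
Compare {Site 2, Site 3, Site 4}: haulage cost 300 + fixed 56 = 356.
Compare {Site 3, Site 5}: haulage cost 316 + fixed 41 = 357.
Compare {Site 2, Site 3, Site 4, Site 5}: haulage cost 287 + fixed 73 = 360.
All other subsets cost ≥ 356. Minimum total cost: 350.

350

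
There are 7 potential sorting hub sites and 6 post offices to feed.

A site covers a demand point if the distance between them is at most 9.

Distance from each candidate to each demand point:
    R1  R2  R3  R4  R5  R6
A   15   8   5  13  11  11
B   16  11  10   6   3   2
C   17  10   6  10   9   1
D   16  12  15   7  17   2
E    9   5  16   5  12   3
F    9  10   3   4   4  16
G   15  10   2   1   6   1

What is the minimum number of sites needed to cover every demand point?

Coverage sets (demand points within 9 of each site):
  A: {R2, R3}
  B: {R4, R5, R6}
  C: {R3, R5, R6}
  D: {R4, R6}
  E: {R1, R2, R4, R6}
  F: {R1, R3, R4, R5}
  G: {R3, R4, R5, R6}
No single site covers all 6 demand points.
But {C, E} covers everything, so the minimum is 2.

2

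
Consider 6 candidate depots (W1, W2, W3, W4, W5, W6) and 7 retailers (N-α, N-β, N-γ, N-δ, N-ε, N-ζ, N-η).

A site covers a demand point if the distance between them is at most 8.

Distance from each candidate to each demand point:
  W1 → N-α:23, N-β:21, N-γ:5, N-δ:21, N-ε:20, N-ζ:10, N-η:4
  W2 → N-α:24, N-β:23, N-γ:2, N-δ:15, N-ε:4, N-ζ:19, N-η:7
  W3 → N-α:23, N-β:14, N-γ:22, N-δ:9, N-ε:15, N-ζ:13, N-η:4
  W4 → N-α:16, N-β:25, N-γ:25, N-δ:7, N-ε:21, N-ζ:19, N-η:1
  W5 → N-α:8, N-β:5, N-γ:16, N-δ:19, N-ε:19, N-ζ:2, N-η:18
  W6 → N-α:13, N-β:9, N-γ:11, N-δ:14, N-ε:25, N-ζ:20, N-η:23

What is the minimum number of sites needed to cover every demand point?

Coverage sets (demand points within 8 of each site):
  W1: {N-γ, N-η}
  W2: {N-γ, N-ε, N-η}
  W3: {N-η}
  W4: {N-δ, N-η}
  W5: {N-α, N-β, N-ζ}
  W6: {}
No 2 sites suffice: every size-2 union leaves at least one demand point uncovered.
But {W2, W4, W5} covers everything, so the minimum is 3.

3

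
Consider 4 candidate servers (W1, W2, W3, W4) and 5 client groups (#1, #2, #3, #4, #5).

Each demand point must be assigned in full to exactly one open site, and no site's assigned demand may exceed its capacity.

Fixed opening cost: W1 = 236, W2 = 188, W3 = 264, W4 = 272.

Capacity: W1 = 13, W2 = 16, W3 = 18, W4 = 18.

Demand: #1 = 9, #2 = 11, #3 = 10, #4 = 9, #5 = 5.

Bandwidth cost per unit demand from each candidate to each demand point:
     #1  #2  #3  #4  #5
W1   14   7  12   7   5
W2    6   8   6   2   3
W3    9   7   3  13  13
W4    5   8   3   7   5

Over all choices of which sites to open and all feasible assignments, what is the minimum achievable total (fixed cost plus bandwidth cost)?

Open {W1, W2, W4}; cheapest assignment that respects the capacities:
  W1 (cap 13, load 11): #2 — cost 11×7 = 77
  W2 (cap 16, load 15): #3, #5 — cost 10×6 + 5×3 = 75
  W4 (cap 18, load 18): #1, #4 — cost 9×5 + 9×7 = 108
  Shipping 260, fixed 696 → total 956.
  Any other capacity-feasible assignment to {W1, W2, W4} ships for at least 260.
Compare {W2, W3, W4}: its best feasible assignment gives total 965.
Compare {W1, W2, W3}: its best feasible assignment gives total 1038.
Every other set of open sites that can feasibly serve all demand totals ≥ 965 even under its best assignment. Minimum: 956.

956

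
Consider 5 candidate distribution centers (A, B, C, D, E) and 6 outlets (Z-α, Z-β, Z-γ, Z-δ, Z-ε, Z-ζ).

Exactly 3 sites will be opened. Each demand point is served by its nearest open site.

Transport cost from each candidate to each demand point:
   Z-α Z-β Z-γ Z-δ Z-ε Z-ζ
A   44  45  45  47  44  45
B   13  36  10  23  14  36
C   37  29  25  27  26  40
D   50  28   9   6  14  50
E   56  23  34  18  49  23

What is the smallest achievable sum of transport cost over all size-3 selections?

Open {B, D, E}.
  Z-α→B 13, Z-β→E 23, Z-γ→D 9, Z-δ→D 6, Z-ε→B 14, Z-ζ→E 23  ⇒ total 88.
Compare {A, B, E}: total 101.
Compare {B, C, E}: total 101.
No size-3 selection does better; minimum is 88.

88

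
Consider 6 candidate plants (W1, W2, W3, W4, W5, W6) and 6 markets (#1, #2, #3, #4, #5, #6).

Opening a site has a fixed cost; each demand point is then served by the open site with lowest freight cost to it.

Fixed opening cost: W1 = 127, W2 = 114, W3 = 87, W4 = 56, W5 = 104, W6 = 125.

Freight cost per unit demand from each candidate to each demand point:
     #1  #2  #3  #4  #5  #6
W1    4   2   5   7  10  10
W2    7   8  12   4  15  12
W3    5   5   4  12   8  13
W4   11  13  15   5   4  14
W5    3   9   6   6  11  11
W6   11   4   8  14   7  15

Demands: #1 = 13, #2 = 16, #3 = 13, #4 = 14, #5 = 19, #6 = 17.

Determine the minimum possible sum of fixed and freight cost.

Open {W1, W4}: assign each demand point to its cheapest open site.
  #1→W1 13×4=52, #2→W1 16×2=32, #3→W1 13×5=65, #4→W4 14×5=70, #5→W4 19×4=76, #6→W1 17×10=170
  freight cost 465, fixed 183 → total 648.
Compare {W3, W4}: freight cost 564 + fixed 143 = 707.
Compare {W1, W3, W4}: freight cost 452 + fixed 270 = 722.
Compare {W1}: freight cost 607 + fixed 127 = 734.
All other subsets cost ≥ 707. Minimum total cost: 648.

648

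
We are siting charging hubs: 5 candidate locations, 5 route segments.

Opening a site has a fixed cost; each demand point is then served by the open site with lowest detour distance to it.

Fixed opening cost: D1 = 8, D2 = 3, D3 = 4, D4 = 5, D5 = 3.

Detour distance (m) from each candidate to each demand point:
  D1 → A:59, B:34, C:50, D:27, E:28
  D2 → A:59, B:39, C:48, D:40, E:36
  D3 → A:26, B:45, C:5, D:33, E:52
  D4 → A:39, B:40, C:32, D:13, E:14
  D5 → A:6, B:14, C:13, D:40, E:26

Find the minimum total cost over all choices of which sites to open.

Open {D3, D4, D5}: assign each demand point to its cheapest open site.
  A→D5 6, B→D5 14, C→D3 5, D→D4 13, E→D4 14
  detour distance 52, fixed 12 → total 64.
Compare {D2, D3, D4, D5}: detour distance 52 + fixed 15 = 67.
Compare {D4, D5}: detour distance 60 + fixed 8 = 68.
Compare {D2, D4, D5}: detour distance 60 + fixed 11 = 71.
All other subsets cost ≥ 67. Minimum total cost: 64.

64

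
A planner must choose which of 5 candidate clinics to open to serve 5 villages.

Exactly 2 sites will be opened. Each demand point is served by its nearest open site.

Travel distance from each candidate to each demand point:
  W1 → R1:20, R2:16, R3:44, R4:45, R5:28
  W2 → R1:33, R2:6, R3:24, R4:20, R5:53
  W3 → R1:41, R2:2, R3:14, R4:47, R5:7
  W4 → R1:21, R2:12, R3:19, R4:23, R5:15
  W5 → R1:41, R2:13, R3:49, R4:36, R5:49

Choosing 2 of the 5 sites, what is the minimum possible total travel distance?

67

Open {W3, W4}.
  R1→W4 21, R2→W3 2, R3→W3 14, R4→W4 23, R5→W3 7  ⇒ total 67.
Compare {W2, W3}: total 76.
Compare {W2, W4}: total 81.
No size-2 selection does better; minimum is 67.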